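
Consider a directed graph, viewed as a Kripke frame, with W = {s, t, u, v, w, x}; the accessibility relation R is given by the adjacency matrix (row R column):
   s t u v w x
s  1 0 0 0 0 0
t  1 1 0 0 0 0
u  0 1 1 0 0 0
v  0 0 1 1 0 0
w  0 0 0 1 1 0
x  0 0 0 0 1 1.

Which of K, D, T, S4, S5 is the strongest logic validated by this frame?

T

Serial (axiom D): yes — every world has a successor (e.g. s R s).
Reflexive (axiom T): yes — every world is R-related to itself.
Transitive (axiom 4): no — u R t and t R s, but not u R s.
Euclidean (axiom 5): no — t R s and t R t, but not s R t.
So F validates K, D, T; S4 would additionally require R to be transitive. The strongest is T.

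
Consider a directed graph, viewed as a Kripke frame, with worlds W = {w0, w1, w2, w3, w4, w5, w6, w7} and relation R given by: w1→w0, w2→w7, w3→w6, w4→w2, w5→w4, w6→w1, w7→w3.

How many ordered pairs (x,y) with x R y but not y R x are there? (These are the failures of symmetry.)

7

Enumerating: (w1,w0), (w2,w7), (w3,w6), (w4,w2), (w5,w4), (w6,w1), (w7,w3).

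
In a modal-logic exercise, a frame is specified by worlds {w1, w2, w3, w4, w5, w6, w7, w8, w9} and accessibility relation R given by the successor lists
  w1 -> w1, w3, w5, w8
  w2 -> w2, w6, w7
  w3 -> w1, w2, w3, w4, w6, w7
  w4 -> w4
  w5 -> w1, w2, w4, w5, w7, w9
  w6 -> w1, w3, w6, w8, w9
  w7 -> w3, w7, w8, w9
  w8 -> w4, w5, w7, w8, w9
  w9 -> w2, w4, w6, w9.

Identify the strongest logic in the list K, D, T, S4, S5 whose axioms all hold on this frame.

Serial (axiom D): yes — every world has a successor (e.g. w1 R w1).
Reflexive (axiom T): yes — every world is R-related to itself.
Transitive (axiom 4): no — w1 R w3 and w3 R w2, but not w1 R w2.
Euclidean (axiom 5): no — w1 R w3 and w1 R w5, but not w3 R w5.
So F validates K, D, T; S4 would additionally require R to be transitive. The strongest is T.

T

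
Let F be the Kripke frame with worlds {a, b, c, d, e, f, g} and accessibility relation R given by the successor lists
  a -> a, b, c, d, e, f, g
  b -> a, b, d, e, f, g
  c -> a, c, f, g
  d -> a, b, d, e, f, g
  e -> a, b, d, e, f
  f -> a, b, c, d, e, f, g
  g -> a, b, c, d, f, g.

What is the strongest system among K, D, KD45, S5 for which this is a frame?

Serial (axiom D): yes — every world has a successor (e.g. a R a).
Euclidean (axiom 5): no — a R b and a R c, but not b R c.
Transitive (axiom 4): no — b R a and a R c, but not b R c.
Reflexive (axiom T): yes — every world is R-related to itself.
So F validates K, D; KD45 would additionally require R to be Euclidean and transitive. The strongest is D.

D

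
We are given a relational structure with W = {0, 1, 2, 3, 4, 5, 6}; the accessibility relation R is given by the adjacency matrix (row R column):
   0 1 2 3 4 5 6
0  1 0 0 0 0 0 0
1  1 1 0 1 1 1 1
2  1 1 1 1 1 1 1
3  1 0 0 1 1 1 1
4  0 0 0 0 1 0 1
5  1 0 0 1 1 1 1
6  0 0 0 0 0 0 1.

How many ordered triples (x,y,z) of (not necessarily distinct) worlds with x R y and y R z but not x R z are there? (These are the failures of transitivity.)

R is transitive; there are no such tuples.

0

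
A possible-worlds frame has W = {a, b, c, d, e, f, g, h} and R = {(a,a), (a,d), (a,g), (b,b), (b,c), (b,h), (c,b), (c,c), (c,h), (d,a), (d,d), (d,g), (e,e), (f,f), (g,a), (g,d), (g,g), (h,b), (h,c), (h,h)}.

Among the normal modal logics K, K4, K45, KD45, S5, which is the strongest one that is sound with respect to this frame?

S5

Transitive (axiom 4): yes — every two-step R-path is closed by a direct edge.
Euclidean (axiom 5): yes — any two successors of a common world are R-related.
Serial (axiom D): yes — every world has a successor (e.g. a R a).
Reflexive (axiom T): yes — every world is R-related to itself.
So F validates K, K4, K45, KD45, S5. The strongest is S5.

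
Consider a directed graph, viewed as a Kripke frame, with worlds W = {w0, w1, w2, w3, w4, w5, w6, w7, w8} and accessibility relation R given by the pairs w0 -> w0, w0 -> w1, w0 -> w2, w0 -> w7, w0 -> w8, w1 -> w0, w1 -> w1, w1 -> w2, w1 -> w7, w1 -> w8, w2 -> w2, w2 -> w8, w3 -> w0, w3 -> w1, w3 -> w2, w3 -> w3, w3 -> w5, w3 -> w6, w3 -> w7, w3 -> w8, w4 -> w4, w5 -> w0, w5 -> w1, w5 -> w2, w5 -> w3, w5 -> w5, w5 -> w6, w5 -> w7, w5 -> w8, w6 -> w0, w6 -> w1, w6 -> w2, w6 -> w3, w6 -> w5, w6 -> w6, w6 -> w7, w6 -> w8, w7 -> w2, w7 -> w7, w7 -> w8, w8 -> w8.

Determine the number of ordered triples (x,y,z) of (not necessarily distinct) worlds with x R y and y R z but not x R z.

0

R is transitive; there are no such tuples.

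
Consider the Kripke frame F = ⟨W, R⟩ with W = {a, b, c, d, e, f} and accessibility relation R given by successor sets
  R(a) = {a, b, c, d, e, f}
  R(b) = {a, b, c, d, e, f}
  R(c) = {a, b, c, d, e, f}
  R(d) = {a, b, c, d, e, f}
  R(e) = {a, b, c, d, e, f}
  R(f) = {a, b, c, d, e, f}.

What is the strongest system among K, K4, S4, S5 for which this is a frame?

S5

Transitive (axiom 4): yes — every two-step R-path is closed by a direct edge.
Reflexive (axiom T): yes — every world is R-related to itself.
Euclidean (axiom 5): yes — any two successors of a common world are R-related.
So F validates K, K4, S4, S5. The strongest is S5.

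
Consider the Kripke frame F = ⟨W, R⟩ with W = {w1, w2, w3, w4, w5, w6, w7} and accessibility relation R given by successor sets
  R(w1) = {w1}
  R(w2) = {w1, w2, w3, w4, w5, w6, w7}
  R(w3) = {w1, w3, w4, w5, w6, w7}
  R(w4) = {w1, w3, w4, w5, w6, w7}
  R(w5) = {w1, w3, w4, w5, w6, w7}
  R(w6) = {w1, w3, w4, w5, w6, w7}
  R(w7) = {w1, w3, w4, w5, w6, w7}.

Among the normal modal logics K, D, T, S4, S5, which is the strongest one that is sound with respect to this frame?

Serial (axiom D): yes — every world has a successor (e.g. w1 R w1).
Reflexive (axiom T): yes — every world is R-related to itself.
Transitive (axiom 4): yes — every two-step R-path is closed by a direct edge.
Euclidean (axiom 5): no — w2 R w1 and w2 R w3, but not w1 R w3.
So F validates K, D, T, S4; S5 would additionally require R to be Euclidean. The strongest is S4.

S4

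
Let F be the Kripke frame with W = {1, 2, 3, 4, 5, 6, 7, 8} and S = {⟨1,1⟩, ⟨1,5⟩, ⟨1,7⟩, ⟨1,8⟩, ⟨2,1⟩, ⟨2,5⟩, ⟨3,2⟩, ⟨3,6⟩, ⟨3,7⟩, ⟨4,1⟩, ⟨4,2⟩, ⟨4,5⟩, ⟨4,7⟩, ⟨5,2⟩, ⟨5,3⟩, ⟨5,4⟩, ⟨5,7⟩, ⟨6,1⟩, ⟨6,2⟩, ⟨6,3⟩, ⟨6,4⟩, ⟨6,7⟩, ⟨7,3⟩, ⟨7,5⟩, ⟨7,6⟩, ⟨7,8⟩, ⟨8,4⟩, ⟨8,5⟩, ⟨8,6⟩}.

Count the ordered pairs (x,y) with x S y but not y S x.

16

Enumerating: (1,5), (1,7), (1,8), (2,1), (3,2), (4,1), (4,2), (4,7), (5,3), (6,1), (6,2), (6,4), (7,8), (8,4), (8,5), (8,6).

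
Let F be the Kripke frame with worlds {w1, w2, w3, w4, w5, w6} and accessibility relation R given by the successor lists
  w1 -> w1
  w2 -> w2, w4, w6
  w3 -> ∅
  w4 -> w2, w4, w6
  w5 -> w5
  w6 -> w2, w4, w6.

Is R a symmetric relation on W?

Symmetric: yes — every pair in R has its reverse in R.

Yes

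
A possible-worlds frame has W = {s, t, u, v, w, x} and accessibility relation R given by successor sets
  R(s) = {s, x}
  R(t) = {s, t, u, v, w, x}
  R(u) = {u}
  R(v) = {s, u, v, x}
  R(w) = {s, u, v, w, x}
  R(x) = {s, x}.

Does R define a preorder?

Yes

Reflexive: yes — every world is R-related to itself.
Transitive: yes — every two-step R-path is closed by a direct edge.
So R is a preorder.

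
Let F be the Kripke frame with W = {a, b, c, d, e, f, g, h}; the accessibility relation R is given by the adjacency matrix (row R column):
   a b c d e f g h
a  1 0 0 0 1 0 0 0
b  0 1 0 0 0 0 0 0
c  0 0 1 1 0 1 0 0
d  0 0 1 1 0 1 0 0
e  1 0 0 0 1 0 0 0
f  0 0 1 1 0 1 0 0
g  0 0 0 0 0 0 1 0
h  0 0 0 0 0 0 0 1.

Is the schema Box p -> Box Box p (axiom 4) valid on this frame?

Axiom 4 corresponds to the accessibility relation being transitive.
Transitive: yes — every two-step R-path is closed by a direct edge.

Yes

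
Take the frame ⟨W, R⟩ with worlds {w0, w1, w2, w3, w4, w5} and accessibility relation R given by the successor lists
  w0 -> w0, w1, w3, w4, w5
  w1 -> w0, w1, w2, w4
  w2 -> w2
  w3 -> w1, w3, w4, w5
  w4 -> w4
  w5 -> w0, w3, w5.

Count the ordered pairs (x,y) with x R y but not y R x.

6

Enumerating: (w0,w3), (w0,w4), (w1,w2), (w1,w4), (w3,w1), (w3,w4).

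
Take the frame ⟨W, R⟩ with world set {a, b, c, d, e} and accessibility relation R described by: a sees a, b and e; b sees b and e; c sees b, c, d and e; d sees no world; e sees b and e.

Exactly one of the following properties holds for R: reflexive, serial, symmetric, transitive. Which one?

transitive

Reflexive: no — d is not related to itself.
Serial: no — d has no R-successor.
Symmetric: no — a R b but not b R a.
Transitive: yes — every two-step R-path is closed by a direct edge.
Only transitive holds.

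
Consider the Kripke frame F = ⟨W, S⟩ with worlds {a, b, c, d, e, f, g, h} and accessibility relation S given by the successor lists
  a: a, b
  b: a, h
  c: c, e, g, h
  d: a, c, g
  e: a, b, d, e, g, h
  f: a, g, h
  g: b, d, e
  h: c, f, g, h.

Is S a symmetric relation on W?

No

Symmetric: no — b S h but not h S b.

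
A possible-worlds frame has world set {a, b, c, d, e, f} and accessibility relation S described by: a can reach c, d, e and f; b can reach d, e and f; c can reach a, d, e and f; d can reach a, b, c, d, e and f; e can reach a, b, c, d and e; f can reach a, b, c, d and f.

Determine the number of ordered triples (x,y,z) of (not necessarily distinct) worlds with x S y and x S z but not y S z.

Enumerating: (a,c,c), (a,e,f), (a,f,e), (b,e,f), (b,f,e), (c,a,a), (c,e,f), (c,f,e), (d,a,a), (d,a,b), (d,b,a), (d,b,b), … and 19 more.
Total: 31.

31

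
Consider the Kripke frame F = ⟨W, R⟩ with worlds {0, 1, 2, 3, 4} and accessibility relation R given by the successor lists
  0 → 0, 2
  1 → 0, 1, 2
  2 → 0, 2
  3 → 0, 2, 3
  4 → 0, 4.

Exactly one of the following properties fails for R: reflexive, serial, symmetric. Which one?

Reflexive: yes — every world is R-related to itself.
Serial: yes — every world has a successor (e.g. 0 R 0).
Symmetric: no — 1 R 0 but not 0 R 1.
Only symmetric fails.

symmetric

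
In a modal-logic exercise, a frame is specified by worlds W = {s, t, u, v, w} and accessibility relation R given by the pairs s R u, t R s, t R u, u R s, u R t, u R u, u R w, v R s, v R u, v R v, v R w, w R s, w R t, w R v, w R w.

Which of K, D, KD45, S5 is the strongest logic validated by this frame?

D

Serial (axiom D): yes — every world has a successor (e.g. s R u).
Euclidean (axiom 5): no — u R s and u R t, but not s R t.
Transitive (axiom 4): no — s R u and u R t, but not s R t.
Reflexive (axiom T): no — s is not related to itself.
So F validates K, D; KD45 would additionally require R to be Euclidean and transitive. The strongest is D.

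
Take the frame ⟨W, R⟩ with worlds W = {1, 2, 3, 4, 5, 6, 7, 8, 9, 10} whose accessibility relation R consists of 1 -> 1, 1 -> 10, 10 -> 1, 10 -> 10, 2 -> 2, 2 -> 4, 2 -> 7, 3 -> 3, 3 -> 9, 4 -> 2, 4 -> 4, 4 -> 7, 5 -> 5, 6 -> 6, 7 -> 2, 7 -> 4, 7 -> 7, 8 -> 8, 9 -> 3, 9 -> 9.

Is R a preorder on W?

Yes

Reflexive: yes — every world is R-related to itself.
Transitive: yes — every two-step R-path is closed by a direct edge.
So R is a preorder.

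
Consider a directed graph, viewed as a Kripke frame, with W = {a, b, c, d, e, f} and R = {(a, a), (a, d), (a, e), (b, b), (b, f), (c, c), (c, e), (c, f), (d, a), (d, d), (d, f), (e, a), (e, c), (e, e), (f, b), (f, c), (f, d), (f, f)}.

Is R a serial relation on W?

Serial: yes — every world has a successor (e.g. a R a).

Yes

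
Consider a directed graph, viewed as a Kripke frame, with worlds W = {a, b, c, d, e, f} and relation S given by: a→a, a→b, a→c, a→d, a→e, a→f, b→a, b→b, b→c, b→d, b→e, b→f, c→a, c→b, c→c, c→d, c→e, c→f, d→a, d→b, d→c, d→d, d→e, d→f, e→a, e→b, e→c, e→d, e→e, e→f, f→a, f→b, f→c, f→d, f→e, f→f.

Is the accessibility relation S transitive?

Yes

Transitive: yes — every two-step S-path is closed by a direct edge.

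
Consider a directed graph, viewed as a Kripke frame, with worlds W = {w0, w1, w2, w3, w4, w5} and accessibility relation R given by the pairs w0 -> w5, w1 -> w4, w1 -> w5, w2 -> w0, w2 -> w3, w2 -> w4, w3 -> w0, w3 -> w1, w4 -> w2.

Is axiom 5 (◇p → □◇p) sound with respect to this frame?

No

By correspondence theory, 5 is valid on a frame iff R is Euclidean.
Euclidean: no — w1 R w4 and w1 R w5, but not w4 R w5.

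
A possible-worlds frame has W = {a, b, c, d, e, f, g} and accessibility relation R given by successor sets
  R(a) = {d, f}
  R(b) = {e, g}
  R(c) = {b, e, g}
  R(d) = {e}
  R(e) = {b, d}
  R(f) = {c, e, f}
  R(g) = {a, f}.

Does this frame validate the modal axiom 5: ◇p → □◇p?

Axiom 5 corresponds to the accessibility relation being Euclidean.
Euclidean: no — a R d and a R f, but not d R f.

No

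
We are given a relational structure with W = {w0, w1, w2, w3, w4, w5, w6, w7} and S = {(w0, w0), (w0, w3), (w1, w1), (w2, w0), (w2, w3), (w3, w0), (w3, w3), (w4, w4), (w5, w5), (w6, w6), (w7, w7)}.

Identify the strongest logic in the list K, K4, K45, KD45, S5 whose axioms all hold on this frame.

Transitive (axiom 4): yes — every two-step S-path is closed by a direct edge.
Euclidean (axiom 5): yes — any two successors of a common world are S-related.
Serial (axiom D): yes — every world has a successor (e.g. w0 S w0).
Reflexive (axiom T): no — w2 is not related to itself.
So F validates K, K4, K45, KD45; S5 would additionally require S to be reflexive. The strongest is KD45.

KD45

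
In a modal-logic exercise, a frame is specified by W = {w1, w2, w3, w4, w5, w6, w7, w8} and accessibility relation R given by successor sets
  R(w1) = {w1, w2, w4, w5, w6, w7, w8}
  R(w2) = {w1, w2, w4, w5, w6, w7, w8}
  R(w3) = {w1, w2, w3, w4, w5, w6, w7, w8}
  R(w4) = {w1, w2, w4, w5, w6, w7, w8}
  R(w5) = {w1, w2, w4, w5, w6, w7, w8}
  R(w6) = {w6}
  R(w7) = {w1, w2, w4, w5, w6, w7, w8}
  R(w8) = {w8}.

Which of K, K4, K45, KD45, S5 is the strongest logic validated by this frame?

K4

Transitive (axiom 4): yes — every two-step R-path is closed by a direct edge.
Euclidean (axiom 5): no — w1 R w6 and w1 R w2, but not w6 R w2.
Serial (axiom D): yes — every world has a successor (e.g. w1 R w1).
Reflexive (axiom T): yes — every world is R-related to itself.
So F validates K, K4; K45 would additionally require R to be Euclidean. The strongest is K4.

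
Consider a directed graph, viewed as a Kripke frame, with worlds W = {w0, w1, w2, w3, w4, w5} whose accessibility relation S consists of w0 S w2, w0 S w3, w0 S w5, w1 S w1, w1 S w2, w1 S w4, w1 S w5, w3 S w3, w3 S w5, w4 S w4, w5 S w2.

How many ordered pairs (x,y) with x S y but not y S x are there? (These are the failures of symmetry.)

8

Enumerating: (w0,w2), (w0,w3), (w0,w5), (w1,w2), (w1,w4), (w1,w5), (w3,w5), (w5,w2).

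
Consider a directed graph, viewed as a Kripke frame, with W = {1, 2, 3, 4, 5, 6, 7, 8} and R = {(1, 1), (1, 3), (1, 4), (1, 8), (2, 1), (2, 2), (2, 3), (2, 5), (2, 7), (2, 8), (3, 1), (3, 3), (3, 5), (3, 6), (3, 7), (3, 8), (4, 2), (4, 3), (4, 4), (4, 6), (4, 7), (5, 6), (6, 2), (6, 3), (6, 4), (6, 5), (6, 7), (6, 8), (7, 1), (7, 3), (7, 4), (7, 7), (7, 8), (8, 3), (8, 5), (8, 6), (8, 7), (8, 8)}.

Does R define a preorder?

Reflexive: no — 5 is not related to itself.
Transitive: no — 1 R 3 and 3 R 5, but not 1 R 5.
So R is not a preorder.

No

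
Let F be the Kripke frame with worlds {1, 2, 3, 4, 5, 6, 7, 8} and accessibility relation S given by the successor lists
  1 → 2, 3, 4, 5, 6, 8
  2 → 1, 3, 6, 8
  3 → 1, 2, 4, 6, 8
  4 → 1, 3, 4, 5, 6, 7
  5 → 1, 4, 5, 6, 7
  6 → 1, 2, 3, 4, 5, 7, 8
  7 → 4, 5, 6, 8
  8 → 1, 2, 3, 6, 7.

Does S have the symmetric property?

Symmetric: yes — every pair in S has its reverse in S.

Yes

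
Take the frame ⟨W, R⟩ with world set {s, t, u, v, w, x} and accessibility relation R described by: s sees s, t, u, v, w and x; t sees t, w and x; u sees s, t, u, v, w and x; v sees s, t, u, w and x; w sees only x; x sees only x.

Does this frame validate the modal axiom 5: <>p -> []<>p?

No

Axiom 5 corresponds to the accessibility relation being Euclidean.
Euclidean: no — s R t and s R u, but not t R u.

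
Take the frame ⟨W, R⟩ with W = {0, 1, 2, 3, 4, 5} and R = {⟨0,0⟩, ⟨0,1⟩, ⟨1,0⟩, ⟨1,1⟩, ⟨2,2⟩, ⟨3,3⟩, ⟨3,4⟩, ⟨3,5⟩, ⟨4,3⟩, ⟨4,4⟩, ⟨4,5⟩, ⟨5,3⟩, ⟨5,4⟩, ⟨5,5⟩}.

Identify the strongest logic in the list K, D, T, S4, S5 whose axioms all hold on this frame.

S5

Serial (axiom D): yes — every world has a successor (e.g. 0 R 0).
Reflexive (axiom T): yes — every world is R-related to itself.
Transitive (axiom 4): yes — every two-step R-path is closed by a direct edge.
Euclidean (axiom 5): yes — any two successors of a common world are R-related.
So F validates K, D, T, S4, S5. The strongest is S5.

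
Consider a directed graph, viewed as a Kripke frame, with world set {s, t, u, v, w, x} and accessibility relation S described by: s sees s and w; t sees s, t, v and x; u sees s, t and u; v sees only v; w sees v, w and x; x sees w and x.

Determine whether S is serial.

Serial: yes — every world has a successor (e.g. s S s).

Yes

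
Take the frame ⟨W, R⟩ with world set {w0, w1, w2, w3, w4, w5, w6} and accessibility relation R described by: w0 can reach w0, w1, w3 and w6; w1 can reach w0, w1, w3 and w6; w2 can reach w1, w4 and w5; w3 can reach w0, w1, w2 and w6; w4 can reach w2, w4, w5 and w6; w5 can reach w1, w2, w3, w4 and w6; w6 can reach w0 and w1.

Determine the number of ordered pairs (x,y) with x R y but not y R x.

Enumerating: (w2,w1), (w3,w2), (w3,w6), (w4,w6), (w5,w1), (w5,w3), (w5,w6).

7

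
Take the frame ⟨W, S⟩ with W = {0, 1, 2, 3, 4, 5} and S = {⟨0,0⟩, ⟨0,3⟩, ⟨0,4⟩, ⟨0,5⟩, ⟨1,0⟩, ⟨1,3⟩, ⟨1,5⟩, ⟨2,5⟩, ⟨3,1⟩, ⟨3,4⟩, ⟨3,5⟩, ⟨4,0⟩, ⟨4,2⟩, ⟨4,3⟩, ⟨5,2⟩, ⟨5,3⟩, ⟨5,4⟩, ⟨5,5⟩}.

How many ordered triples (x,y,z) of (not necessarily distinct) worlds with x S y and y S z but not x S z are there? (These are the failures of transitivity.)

26

Enumerating: (0,3,1), (0,4,2), (0,5,2), (1,0,4), (1,3,1), (1,3,4), (1,5,2), (1,5,4), (2,5,2), (2,5,3), (2,5,4), (3,1,0), … and 14 more.
Total: 26.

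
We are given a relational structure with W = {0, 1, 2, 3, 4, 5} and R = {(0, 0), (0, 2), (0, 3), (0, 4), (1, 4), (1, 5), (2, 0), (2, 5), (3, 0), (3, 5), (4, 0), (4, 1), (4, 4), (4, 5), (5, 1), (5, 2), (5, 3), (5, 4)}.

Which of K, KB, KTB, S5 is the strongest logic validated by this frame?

KB

Symmetric (axiom B): yes — every pair in R has its reverse in R.
Reflexive (axiom T): no — 1 is not related to itself.
Euclidean (axiom 5): no — 0 R 2 and 0 R 3, but not 2 R 3.
So F validates K, KB; KTB would additionally require R to be reflexive. The strongest is KB.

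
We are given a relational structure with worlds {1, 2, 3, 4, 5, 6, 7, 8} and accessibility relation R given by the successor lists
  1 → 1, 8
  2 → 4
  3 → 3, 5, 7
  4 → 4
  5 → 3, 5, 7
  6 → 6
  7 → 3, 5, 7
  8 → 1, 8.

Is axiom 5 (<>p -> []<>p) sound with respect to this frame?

Axiom 5 corresponds to the accessibility relation being Euclidean.
Euclidean: yes — any two successors of a common world are R-related.

Yes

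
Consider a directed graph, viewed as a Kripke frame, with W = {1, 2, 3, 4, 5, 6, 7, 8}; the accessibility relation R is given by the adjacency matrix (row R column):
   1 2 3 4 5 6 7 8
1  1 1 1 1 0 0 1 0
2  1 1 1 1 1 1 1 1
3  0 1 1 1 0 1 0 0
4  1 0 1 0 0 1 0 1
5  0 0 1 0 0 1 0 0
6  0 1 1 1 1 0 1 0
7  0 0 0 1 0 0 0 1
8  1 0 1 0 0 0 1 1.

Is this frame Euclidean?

Euclidean: no — 1 R 3 and 1 R 7, but not 3 R 7.

No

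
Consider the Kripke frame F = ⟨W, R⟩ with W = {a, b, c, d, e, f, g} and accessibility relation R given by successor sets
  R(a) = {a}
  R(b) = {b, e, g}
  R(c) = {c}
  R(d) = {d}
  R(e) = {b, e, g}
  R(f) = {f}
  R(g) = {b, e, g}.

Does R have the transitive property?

Yes

Transitive: yes — every two-step R-path is closed by a direct edge.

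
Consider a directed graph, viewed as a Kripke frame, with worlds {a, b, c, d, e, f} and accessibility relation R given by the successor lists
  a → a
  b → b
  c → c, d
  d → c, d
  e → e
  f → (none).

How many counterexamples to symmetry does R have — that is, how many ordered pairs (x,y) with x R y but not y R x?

R is symmetric; there are no such tuples.

0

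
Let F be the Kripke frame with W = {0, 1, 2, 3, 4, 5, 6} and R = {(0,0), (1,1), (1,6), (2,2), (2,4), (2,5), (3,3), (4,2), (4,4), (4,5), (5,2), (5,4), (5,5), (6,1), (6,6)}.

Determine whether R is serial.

Yes

Serial: yes — every world has a successor (e.g. 0 R 0).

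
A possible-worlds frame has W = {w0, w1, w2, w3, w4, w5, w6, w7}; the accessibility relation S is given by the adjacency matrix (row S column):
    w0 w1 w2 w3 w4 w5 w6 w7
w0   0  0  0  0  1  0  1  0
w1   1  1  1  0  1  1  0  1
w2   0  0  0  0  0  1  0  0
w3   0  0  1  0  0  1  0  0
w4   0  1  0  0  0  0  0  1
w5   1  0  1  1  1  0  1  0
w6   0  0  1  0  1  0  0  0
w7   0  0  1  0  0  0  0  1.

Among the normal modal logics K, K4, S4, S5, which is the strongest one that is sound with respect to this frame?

Transitive (axiom 4): no — w0 S w4 and w4 S w1, but not w0 S w1.
Reflexive (axiom T): no — w0 is not related to itself.
Euclidean (axiom 5): no — w0 S w4 and w0 S w6, but not w4 S w6.
So F validates K; K4 would additionally require S to be transitive. The strongest is K.

K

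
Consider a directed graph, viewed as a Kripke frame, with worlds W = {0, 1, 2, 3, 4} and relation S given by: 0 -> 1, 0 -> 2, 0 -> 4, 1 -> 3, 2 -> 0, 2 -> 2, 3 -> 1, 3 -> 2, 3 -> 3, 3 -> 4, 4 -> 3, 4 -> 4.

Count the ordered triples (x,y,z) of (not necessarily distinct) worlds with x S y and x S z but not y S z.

16

Enumerating: (0,1,1), (0,1,2), (0,1,4), (0,2,1), (0,2,4), (0,4,1), (0,4,2), (2,0,0), (3,1,1), (3,1,2), (3,1,4), (3,2,1), (3,2,3), (3,2,4), (3,4,1), (3,4,2).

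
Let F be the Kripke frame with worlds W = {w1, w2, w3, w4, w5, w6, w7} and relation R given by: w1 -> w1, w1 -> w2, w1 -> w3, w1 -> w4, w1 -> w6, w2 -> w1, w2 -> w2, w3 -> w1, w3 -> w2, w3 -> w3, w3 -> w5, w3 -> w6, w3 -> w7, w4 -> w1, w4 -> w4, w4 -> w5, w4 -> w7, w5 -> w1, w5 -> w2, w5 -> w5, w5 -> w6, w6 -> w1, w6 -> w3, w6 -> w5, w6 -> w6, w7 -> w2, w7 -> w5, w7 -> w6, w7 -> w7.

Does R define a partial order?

Reflexive: yes — every world is R-related to itself.
Transitive: no — w1 R w3 and w3 R w5, but not w1 R w5.
Antisymmetric: no — w1 R w2 and w2 R w1 with w1 ≠ w2.
So R is not a partial order.

No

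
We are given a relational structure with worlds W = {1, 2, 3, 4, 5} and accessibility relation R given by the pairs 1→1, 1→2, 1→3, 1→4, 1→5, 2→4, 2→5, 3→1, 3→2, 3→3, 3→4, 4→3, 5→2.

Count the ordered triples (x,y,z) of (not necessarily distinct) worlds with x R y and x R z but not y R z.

Enumerating: (1,2,1), (1,2,2), (1,2,3), (1,3,5), (1,4,1), (1,4,2), (1,4,4), (1,4,5), (1,5,1), (1,5,3), (1,5,4), (1,5,5), … and 11 more.
Total: 23.

23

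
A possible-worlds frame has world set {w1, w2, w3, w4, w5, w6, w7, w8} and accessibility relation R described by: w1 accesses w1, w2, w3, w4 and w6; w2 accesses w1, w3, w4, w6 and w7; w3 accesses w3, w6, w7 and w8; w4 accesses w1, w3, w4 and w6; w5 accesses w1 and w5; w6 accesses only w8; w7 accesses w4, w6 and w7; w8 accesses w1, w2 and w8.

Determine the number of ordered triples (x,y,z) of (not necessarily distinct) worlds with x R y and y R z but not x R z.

Enumerating: (w1,w2,w7), (w1,w3,w7), (w1,w3,w8), (w1,w6,w8), (w2,w1,w2), (w2,w3,w8), (w2,w6,w8), (w3,w7,w4), (w3,w8,w1), (w3,w8,w2), (w4,w1,w2), (w4,w3,w7), … and 18 more.
Total: 30.

30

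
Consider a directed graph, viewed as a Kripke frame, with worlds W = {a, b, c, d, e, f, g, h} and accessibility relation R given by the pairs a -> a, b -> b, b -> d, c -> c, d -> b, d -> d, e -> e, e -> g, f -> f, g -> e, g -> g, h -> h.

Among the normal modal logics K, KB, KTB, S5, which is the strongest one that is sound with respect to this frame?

Symmetric (axiom B): yes — every pair in R has its reverse in R.
Reflexive (axiom T): yes — every world is R-related to itself.
Euclidean (axiom 5): yes — any two successors of a common world are R-related.
So F validates K, KB, KTB, S5. The strongest is S5.

S5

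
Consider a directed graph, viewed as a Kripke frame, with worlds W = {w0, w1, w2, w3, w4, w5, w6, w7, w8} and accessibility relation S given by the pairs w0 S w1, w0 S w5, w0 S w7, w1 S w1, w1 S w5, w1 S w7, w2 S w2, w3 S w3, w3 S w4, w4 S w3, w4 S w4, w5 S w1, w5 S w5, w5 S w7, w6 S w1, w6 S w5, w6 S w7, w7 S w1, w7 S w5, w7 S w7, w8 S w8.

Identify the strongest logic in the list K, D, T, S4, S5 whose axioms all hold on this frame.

Serial (axiom D): yes — every world has a successor (e.g. w0 S w1).
Reflexive (axiom T): no — w0 is not related to itself.
Transitive (axiom 4): yes — every two-step S-path is closed by a direct edge.
Euclidean (axiom 5): yes — any two successors of a common world are S-related.
So F validates K, D; T would additionally require S to be reflexive. The strongest is D.

D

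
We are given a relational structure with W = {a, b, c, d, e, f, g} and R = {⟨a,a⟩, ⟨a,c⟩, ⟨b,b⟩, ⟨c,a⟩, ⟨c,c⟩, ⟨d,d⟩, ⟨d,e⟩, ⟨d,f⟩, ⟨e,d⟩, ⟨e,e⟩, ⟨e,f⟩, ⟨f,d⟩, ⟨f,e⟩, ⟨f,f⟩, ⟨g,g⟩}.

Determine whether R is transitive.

Transitive: yes — every two-step R-path is closed by a direct edge.

Yes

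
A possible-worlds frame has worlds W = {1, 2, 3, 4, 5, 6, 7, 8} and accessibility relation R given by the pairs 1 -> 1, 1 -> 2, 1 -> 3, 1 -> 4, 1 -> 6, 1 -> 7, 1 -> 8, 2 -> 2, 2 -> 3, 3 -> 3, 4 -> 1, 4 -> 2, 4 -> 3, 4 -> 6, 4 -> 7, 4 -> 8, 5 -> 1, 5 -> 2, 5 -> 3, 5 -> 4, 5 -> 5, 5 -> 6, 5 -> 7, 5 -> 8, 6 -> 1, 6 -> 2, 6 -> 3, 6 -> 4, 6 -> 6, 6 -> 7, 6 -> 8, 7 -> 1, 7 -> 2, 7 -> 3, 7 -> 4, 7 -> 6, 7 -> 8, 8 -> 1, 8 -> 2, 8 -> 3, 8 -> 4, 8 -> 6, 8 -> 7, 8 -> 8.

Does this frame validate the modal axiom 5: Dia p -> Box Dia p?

No

The schema 5 characterises exactly the Euclidean frames.
Euclidean: no — 1 R 2 and 1 R 4, but not 2 R 4.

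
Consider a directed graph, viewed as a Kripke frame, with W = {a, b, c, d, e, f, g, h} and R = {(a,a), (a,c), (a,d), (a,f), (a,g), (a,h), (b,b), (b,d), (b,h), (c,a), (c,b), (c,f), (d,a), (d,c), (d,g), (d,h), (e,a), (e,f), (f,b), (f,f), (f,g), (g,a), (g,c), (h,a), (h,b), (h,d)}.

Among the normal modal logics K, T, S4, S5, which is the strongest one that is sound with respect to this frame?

Reflexive (axiom T): no — c is not related to itself.
Transitive (axiom 4): no — a R c and c R b, but not a R b.
Euclidean (axiom 5): no — a R c and a R d, but not c R d.
So F validates K; T would additionally require R to be reflexive. The strongest is K.

K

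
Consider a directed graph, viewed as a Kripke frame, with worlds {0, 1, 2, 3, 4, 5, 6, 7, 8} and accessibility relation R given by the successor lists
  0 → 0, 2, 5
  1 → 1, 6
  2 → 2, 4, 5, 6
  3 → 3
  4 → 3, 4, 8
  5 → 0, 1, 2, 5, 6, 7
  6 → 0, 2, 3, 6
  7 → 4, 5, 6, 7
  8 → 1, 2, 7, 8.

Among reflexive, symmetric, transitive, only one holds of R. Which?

Reflexive: yes — every world is R-related to itself.
Symmetric: no — 0 R 2 but not 2 R 0.
Transitive: no — 0 R 2 and 2 R 4, but not 0 R 4.
Only reflexive holds.

reflexive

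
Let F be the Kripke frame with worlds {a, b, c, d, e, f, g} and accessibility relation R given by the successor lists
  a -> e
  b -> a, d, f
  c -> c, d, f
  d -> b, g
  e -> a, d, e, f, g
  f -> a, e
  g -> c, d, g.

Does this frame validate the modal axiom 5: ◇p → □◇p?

Axiom 5 corresponds to the accessibility relation being Euclidean.
Euclidean: no — b R a and b R d, but not a R d.

No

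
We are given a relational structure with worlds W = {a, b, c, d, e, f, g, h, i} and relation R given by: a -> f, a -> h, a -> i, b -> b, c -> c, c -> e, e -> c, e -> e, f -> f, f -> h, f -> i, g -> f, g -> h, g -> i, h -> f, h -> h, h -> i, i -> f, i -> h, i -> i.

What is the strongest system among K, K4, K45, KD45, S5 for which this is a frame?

K45

Transitive (axiom 4): yes — every two-step R-path is closed by a direct edge.
Euclidean (axiom 5): yes — any two successors of a common world are R-related.
Serial (axiom D): no — d has no R-successor.
Reflexive (axiom T): no — a is not related to itself.
So F validates K, K4, K45; KD45 would additionally require R to be serial. The strongest is K45.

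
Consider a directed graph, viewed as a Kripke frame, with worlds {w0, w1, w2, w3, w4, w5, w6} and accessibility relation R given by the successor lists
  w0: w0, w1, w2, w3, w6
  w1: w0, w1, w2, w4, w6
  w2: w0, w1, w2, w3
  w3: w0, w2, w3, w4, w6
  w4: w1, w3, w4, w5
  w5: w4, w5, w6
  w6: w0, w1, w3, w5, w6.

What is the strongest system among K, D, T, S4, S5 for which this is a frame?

T

Serial (axiom D): yes — every world has a successor (e.g. w0 R w0).
Reflexive (axiom T): yes — every world is R-related to itself.
Transitive (axiom 4): no — w0 R w1 and w1 R w4, but not w0 R w4.
Euclidean (axiom 5): no — w0 R w1 and w0 R w3, but not w1 R w3.
So F validates K, D, T; S4 would additionally require R to be transitive. The strongest is T.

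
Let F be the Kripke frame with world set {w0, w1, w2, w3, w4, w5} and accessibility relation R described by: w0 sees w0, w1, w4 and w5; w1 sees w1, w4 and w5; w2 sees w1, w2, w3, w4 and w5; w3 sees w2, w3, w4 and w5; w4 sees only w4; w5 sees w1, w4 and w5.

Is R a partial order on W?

Reflexive: yes — every world is R-related to itself.
Transitive: no — w3 R w2 and w2 R w1, but not w3 R w1.
Antisymmetric: no — w1 R w5 and w5 R w1 with w1 ≠ w5.
So R is not a partial order.

No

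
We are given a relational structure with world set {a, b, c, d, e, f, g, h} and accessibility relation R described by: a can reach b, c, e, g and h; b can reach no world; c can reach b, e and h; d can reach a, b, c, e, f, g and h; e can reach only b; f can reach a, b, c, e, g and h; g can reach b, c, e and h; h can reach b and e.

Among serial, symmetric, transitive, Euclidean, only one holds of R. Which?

Serial: no — b has no R-successor.
Symmetric: no — a R b but not b R a.
Transitive: yes — every two-step R-path is closed by a direct edge.
Euclidean: no — a R b and a R c, but not b R c.
Only transitive holds.

transitive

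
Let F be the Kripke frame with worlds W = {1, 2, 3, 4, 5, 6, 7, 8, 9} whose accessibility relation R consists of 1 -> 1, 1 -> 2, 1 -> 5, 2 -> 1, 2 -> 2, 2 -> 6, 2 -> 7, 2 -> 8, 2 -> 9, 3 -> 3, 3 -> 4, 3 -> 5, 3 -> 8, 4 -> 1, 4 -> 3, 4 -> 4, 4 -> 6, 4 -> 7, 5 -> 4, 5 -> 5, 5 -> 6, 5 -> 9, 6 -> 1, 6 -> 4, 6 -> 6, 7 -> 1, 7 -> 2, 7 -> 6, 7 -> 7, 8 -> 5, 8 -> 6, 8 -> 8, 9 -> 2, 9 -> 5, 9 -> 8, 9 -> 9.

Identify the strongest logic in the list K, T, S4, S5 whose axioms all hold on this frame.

Reflexive (axiom T): yes — every world is R-related to itself.
Transitive (axiom 4): no — 1 R 2 and 2 R 6, but not 1 R 6.
Euclidean (axiom 5): no — 1 R 2 and 1 R 5, but not 2 R 5.
So F validates K, T; S4 would additionally require R to be transitive. The strongest is T.

T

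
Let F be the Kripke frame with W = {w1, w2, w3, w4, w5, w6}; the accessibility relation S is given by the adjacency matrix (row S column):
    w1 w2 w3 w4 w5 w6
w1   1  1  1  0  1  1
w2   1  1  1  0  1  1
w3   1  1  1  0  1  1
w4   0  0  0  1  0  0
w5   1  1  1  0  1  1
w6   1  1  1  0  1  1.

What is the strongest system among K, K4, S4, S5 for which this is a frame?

S5

Transitive (axiom 4): yes — every two-step S-path is closed by a direct edge.
Reflexive (axiom T): yes — every world is S-related to itself.
Euclidean (axiom 5): yes — any two successors of a common world are S-related.
So F validates K, K4, S4, S5. The strongest is S5.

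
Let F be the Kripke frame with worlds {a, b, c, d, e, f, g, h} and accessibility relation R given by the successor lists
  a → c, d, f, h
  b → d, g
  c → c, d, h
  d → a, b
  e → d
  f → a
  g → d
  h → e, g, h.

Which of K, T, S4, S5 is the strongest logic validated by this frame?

Reflexive (axiom T): no — a is not related to itself.
Transitive (axiom 4): no — a R d and d R b, but not a R b.
Euclidean (axiom 5): no — a R c and a R f, but not c R f.
So F validates K; T would additionally require R to be reflexive. The strongest is K.

K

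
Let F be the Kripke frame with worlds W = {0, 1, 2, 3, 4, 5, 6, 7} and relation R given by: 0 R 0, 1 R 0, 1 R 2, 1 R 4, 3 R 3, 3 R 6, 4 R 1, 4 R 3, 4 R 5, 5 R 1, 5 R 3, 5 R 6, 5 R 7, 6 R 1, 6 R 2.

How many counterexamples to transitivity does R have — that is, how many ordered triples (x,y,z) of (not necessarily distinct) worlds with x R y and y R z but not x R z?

Enumerating: (1,4,1), (1,4,3), (1,4,5), (3,6,1), (3,6,2), (4,1,0), (4,1,2), (4,1,4), (4,3,6), (4,5,6), (4,5,7), (5,1,0), (5,1,2), (5,1,4), (5,6,2), (6,1,0), (6,1,4).

17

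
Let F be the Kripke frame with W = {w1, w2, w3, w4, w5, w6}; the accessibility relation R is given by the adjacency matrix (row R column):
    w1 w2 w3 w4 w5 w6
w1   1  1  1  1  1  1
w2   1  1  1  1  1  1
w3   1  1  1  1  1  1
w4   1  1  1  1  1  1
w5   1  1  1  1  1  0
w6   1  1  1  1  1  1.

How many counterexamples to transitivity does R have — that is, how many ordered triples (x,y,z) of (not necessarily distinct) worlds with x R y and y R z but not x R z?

Enumerating: (w5,w1,w6), (w5,w2,w6), (w5,w3,w6), (w5,w4,w6).

4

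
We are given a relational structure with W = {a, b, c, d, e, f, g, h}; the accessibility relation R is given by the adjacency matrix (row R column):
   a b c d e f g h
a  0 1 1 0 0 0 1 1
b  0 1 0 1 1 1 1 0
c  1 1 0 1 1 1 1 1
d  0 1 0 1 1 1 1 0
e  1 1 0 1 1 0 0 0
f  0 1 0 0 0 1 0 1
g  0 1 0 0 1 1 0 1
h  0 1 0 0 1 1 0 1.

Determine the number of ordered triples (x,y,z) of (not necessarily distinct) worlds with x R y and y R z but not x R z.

Enumerating: (a,b,d), (a,b,e), (a,b,f), (a,c,a), (a,c,d), (a,c,e), (a,c,f), (a,g,e), (a,g,f), (a,h,e), (a,h,f), (b,e,a), … and 25 more.
Total: 37.

37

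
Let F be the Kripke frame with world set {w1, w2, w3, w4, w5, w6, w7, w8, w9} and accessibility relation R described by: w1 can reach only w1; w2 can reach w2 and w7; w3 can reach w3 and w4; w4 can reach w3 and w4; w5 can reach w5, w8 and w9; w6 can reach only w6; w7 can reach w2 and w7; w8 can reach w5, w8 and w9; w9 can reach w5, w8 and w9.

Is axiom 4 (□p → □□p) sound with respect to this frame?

Axiom 4 corresponds to the accessibility relation being transitive.
Transitive: yes — every two-step R-path is closed by a direct edge.

Yes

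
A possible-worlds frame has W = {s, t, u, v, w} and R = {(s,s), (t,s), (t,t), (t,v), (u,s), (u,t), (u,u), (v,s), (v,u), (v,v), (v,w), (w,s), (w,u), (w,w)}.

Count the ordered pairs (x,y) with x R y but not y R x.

9

Enumerating: (t,s), (t,v), (u,s), (u,t), (v,s), (v,u), (v,w), (w,s), (w,u).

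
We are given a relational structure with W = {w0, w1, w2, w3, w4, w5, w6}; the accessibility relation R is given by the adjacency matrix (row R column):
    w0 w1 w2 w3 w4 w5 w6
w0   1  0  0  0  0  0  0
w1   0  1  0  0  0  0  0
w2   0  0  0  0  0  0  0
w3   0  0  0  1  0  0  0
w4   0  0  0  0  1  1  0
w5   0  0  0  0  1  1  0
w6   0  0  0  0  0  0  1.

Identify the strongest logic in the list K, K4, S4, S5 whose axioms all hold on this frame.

K4

Transitive (axiom 4): yes — every two-step R-path is closed by a direct edge.
Reflexive (axiom T): no — w2 is not related to itself.
Euclidean (axiom 5): yes — any two successors of a common world are R-related.
So F validates K, K4; S4 would additionally require R to be reflexive. The strongest is K4.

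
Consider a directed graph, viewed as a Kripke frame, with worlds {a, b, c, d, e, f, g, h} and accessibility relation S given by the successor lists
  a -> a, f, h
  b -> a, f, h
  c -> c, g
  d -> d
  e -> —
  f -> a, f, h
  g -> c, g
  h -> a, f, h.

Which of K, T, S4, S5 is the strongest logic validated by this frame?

Reflexive (axiom T): no — b is not related to itself.
Transitive (axiom 4): yes — every two-step S-path is closed by a direct edge.
Euclidean (axiom 5): yes — any two successors of a common world are S-related.
So F validates K; T would additionally require S to be reflexive. The strongest is K.

K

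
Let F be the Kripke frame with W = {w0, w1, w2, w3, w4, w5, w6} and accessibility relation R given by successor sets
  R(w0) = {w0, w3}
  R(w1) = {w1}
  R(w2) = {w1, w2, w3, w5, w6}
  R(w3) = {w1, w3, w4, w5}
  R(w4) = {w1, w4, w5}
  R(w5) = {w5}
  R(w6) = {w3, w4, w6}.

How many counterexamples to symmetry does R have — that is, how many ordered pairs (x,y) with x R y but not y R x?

Enumerating: (w0,w3), (w2,w1), (w2,w3), (w2,w5), (w2,w6), (w3,w1), (w3,w4), (w3,w5), (w4,w1), (w4,w5), (w6,w3), (w6,w4).

12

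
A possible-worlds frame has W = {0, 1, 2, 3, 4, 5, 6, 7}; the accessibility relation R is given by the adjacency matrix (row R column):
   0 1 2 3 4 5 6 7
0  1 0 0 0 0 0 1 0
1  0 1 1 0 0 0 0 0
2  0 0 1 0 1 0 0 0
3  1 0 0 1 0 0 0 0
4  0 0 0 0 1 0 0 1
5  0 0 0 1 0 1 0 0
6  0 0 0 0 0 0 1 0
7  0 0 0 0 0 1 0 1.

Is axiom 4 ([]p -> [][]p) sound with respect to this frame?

No

Axiom 4 corresponds to the accessibility relation being transitive.
Transitive: no — 1 R 2 and 2 R 4, but not 1 R 4.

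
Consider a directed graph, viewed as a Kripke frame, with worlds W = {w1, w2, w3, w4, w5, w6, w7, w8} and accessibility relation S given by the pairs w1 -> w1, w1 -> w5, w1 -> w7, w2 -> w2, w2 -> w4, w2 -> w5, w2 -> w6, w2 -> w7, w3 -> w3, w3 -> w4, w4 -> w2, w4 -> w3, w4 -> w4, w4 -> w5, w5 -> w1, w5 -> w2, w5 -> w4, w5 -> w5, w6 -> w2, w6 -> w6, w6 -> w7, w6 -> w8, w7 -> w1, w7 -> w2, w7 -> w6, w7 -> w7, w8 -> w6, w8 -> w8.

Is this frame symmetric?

Yes

Symmetric: yes — every pair in S has its reverse in S.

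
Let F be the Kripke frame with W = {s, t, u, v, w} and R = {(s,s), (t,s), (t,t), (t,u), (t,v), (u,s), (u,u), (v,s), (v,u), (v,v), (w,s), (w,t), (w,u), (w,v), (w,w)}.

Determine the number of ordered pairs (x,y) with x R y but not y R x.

10

Enumerating: (t,s), (t,u), (t,v), (u,s), (v,s), (v,u), (w,s), (w,t), (w,u), (w,v).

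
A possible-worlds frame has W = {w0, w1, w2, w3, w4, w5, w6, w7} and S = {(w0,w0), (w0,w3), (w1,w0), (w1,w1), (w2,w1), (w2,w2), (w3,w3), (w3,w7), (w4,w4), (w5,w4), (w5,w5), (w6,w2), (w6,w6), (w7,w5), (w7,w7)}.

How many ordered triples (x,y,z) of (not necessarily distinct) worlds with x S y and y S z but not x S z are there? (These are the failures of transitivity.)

Enumerating: (w0,w3,w7), (w1,w0,w3), (w2,w1,w0), (w3,w7,w5), (w6,w2,w1), (w7,w5,w4).

6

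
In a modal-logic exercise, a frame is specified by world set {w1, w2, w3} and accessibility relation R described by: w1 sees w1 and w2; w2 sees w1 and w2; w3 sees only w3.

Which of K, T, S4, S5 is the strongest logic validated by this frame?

S5

Reflexive (axiom T): yes — every world is R-related to itself.
Transitive (axiom 4): yes — every two-step R-path is closed by a direct edge.
Euclidean (axiom 5): yes — any two successors of a common world are R-related.
So F validates K, T, S4, S5. The strongest is S5.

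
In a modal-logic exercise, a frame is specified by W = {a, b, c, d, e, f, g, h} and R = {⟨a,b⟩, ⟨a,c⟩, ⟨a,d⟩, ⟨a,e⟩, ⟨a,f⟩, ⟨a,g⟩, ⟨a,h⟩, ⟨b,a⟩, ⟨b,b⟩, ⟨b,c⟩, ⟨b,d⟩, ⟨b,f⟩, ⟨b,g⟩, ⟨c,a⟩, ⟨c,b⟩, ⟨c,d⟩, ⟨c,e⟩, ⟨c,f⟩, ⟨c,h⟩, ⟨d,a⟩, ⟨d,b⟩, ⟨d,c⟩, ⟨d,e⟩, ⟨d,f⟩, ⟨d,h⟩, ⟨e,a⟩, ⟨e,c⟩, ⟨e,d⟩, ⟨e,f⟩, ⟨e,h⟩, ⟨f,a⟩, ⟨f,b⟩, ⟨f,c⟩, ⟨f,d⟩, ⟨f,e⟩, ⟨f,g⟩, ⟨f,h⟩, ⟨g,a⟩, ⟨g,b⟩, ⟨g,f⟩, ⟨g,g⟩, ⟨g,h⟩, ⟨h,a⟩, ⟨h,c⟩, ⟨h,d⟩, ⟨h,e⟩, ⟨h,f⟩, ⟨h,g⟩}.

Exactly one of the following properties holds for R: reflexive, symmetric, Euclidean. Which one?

symmetric

Reflexive: no — a is not related to itself.
Symmetric: yes — every pair in R has its reverse in R.
Euclidean: no — a R b and a R e, but not b R e.
Only symmetric holds.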